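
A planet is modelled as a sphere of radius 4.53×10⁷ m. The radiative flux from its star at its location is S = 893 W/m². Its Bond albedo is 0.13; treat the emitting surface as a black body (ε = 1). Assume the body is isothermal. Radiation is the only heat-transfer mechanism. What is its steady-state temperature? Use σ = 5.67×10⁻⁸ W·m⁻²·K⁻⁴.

At equilibrium, absorbed power = emitted power.
Absorbing cross-section = πr² = 6.447×10¹⁵ m²; emitting surface = 4πr² = 2.579×10¹⁶ m² (ratio 4).
(1−a)S·A_cross = εσ·A_surf·T⁴  ⇒  T⁴ = (1−a)S/(4σ).
T⁴ = 0.870·893/(4·5.67×10⁻⁸) = 3.426×10⁹ K⁴.
T = (3.426×10⁹)^(1/4).

T ≈ 242 K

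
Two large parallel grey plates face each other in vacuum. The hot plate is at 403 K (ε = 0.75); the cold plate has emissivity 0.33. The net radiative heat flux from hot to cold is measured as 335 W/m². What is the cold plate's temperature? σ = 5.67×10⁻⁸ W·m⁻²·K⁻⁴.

q = σ(T₁⁴ − T₂⁴)/(1/ε₁ + 1/ε₂ − 1); denominator = 3.364.
T₂⁴ = T₁⁴ − q·(1/ε₁+1/ε₂−1)/σ = 2.638×10¹⁰ − 335·3.364/5.67×10⁻⁸
    = 6.503×10⁹ K⁴.

T₂ ≈ 284 K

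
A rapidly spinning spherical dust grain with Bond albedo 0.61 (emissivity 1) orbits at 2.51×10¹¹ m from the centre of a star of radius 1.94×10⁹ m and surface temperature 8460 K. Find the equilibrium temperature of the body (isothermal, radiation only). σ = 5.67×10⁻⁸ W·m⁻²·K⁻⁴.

T ≈ 416 K

The star's surface emits σT_*⁴; at distance d the flux is S = σT_*⁴(R_*/d)².
S = 5.67×10⁻⁸·(8460)⁴·(1.94×10⁹/2.51×10¹¹)² = 17350 W/m².
For an isothermal sphere T⁴ = (1−a)S/(4σ) = 2.984×10¹⁰ K⁴.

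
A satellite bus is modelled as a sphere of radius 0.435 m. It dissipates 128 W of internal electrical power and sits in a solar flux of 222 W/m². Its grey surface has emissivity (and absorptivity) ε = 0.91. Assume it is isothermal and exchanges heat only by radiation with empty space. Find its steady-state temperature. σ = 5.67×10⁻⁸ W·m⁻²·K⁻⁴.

At steady state, absorbed solar power + internal power = radiated power.
Absorbed: α·S·A_cross = 0.91·222·0.5945 = 120.1 W (cross-section πr²).
Total input = 120.1 + 128 = 248.1 W.
Radiated: εσ·A_surf·T⁴ with A_surf = 4πr² = 2.378 m².
T⁴ = 248.1/(0.91·5.67×10⁻⁸·2.378) = 2.022×10⁹ K⁴.

T ≈ 212 K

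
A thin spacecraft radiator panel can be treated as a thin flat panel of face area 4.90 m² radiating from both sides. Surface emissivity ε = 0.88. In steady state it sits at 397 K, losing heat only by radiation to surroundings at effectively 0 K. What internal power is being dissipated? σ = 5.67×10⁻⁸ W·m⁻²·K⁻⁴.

P ≈ 12100 W

Steady state: P = εσA T⁴.
A = 2·4.90 = 9.800 m²; T⁴ = (397)⁴ = 2.484×10¹⁰ K⁴.
P = 0.88 × 5.67×10⁻⁸ × 9.800 × 2.484×10¹⁰.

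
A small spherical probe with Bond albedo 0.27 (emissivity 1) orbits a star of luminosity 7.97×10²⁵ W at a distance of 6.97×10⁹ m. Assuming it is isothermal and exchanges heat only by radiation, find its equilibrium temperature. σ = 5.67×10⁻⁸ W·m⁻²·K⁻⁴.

T ≈ 805 K

First find the stellar flux at distance d: S = L/(4πd²) = 7.97×10²⁵/(4π·(6.97×10⁹)²) = 1.306×10⁵ W/m².
For an isothermal sphere, absorbed (1−a)S·πr² = emitted σ·4πr²·T⁴, so T⁴ = (1−a)S/(4σ).
T⁴ = 0.730·1.306×10⁵/(4·5.67×10⁻⁸) = 4.202×10¹¹ K⁴.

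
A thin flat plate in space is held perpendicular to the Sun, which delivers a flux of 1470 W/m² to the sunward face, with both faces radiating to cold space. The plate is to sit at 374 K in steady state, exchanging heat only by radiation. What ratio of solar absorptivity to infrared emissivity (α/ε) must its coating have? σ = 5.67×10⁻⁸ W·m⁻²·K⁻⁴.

Balance: αS·A = εσ·2A·T⁴ ⇒ α/ε = 2σT⁴/S.
α/ε = 2·5.67×10⁻⁸·(374)⁴/1470 = 2·5.67×10⁻⁸·1.957×10¹⁰/1470.

α/ε ≈ 1.51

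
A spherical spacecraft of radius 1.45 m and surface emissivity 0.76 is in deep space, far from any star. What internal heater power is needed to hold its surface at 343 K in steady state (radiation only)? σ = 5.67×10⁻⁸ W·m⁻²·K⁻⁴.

P = εσ·4πr²·T⁴.
4πr² = 26.42 m²; T⁴ = 1.384×10¹⁰ K⁴.
P = 0.76·5.67×10⁻⁸·26.42·1.384×10¹⁰.

P ≈ 15800 W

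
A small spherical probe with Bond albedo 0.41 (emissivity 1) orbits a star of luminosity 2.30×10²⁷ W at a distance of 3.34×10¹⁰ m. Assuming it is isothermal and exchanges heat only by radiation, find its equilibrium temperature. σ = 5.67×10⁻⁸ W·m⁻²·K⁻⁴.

First find the stellar flux at distance d: S = L/(4πd²) = 2.30×10²⁷/(4π·(3.34×10¹⁰)²) = 1.641×10⁵ W/m².
For an isothermal sphere, absorbed (1−a)S·πr² = emitted σ·4πr²·T⁴, so T⁴ = (1−a)S/(4σ).
T⁴ = 0.590·1.641×10⁵/(4·5.67×10⁻⁸) = 4.268×10¹¹ K⁴.

T ≈ 808 K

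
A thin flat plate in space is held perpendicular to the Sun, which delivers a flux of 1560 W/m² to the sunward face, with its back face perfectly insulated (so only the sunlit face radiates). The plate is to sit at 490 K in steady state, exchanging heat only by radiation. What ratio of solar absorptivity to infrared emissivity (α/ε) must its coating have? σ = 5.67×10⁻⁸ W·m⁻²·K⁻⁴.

Balance: αS·A = εσ·1A·T⁴ ⇒ α/ε = σT⁴/S.
α/ε = 5.67×10⁻⁸·(490)⁴/1560 = 5.67×10⁻⁸·5.765×10¹⁰/1560.

α/ε ≈ 2.10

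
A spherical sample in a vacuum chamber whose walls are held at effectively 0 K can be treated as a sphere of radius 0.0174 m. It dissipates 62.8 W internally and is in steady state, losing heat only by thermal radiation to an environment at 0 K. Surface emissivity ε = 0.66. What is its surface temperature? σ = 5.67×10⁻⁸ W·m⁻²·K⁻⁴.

T ≈ 815 K

Steady state: internal power = radiated power, P = εσA T⁴.
Radiating area A = 4πr² = 0.003805 m².
T⁴ = P/(εσA) = 62.8/(0.66·5.67×10⁻⁸·0.003805) = 4.411×10¹¹ K⁴.
T = (4.411×10¹¹)^(1/4).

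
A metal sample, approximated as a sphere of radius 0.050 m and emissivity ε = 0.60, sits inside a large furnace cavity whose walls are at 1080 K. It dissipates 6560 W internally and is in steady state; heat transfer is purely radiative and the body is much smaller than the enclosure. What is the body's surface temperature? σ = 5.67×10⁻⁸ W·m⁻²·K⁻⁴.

T ≈ 1650 K

For a small grey body in a large enclosure, net radiated power = εσA(T⁴ − T_w⁴).
Steady state: P = εσA(T⁴ − T_w⁴) with A = 4πr² = 0.03142 m².
T⁴ = P/(εσA) + T_w⁴ = 6560/(0.60·5.67×10⁻⁸·0.03142) + (1080)⁴
    = 6.138×10¹² + 1.360×10¹² = 7.498×10¹² K⁴.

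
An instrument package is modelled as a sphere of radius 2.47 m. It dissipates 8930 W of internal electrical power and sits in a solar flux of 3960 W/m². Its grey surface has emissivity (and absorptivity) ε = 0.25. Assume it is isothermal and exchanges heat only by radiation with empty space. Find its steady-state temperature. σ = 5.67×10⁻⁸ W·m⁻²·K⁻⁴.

T ≈ 400 K

At steady state, absorbed solar power + internal power = radiated power.
Absorbed: α·S·A_cross = 0.25·3960·19.17 = 18970 W (cross-section πr²).
Total input = 18970 + 8930 = 27900 W.
Radiated: εσ·A_surf·T⁴ with A_surf = 4πr² = 76.67 m².
T⁴ = 27900/(0.25·5.67×10⁻⁸·76.67) = 2.568×10¹⁰ K⁴.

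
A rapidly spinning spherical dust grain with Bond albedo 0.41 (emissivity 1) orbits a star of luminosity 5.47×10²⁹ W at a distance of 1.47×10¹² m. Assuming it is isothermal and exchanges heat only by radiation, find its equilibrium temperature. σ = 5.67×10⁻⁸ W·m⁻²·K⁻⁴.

T ≈ 478 K

First find the stellar flux at distance d: S = L/(4πd²) = 5.47×10²⁹/(4π·(1.47×10¹²)²) = 20140 W/m².
For an isothermal sphere, absorbed (1−a)S·πr² = emitted σ·4πr²·T⁴, so T⁴ = (1−a)S/(4σ).
T⁴ = 0.590·20140/(4·5.67×10⁻⁸) = 5.240×10¹⁰ K⁴.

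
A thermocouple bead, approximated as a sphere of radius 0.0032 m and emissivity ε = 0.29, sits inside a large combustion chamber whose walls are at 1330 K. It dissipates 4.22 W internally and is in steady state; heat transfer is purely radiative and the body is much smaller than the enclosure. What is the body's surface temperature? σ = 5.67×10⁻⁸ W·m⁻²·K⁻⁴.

For a small grey body in a large enclosure, net radiated power = εσA(T⁴ − T_w⁴).
Steady state: P = εσA(T⁴ − T_w⁴) with A = 4πr² = 1.287×10⁻⁴ m².
T⁴ = P/(εσA) + T_w⁴ = 4.22/(0.29·5.67×10⁻⁸·1.287×10⁻⁴) + (1330)⁴
    = 1.994×10¹² + 3.129×10¹² = 5.123×10¹² K⁴.

T ≈ 1500 K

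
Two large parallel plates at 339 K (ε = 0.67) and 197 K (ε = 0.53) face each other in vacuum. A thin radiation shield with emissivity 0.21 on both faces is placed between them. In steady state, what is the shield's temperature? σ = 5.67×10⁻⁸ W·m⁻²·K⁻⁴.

T_s ≈ 295 K

In steady state the net flux on the hot side equals that on the cold side.
σ(T₁⁴−T_s⁴)/D₁ = σ(T_s⁴−T₂⁴)/D₂, with D₁ = 1/ε₁+1/ε_s−1 = 5.254, D₂ = 1/ε_s+1/ε₂−1 = 5.649.
Solve for T_s⁴: T_s⁴ = (D₂·T₁⁴ + D₁·T₂⁴)/(D₁+D₂) = 7.568×10⁹ K⁴.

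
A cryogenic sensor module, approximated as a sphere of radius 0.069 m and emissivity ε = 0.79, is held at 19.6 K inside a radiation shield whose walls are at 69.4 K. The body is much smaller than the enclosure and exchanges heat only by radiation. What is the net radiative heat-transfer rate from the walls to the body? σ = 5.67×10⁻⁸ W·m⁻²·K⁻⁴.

P_net ≈ 0.0618 W

For a small grey body in a large enclosure: P_net = εσA(T_body⁴ − T_wall⁴).
A = 4πr² = 0.05983 m²; T_body⁴ − T_wall⁴ = 1.476×10⁵ − 2.320×10⁷ = -2.305×10⁷ K⁴.
|P_net| = 0.79·5.67×10⁻⁸·0.05983·2.305×10⁷.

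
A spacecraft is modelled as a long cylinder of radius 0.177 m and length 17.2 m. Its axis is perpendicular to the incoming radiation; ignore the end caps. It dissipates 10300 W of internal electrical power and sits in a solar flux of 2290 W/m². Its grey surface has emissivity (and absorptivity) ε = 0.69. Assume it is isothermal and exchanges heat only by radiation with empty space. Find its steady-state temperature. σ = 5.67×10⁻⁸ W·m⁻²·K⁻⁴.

At steady state, absorbed solar power + internal power = radiated power.
Absorbed: α·S·A_cross = 0.69·2290·6.089 = 9621 W (cross-section 2rL).
Total input = 9621 + 10300 = 19920 W.
Radiated: εσ·A_surf·T⁴ with A_surf = 2πrL = 19.13 m².
T⁴ = 19920/(0.69·5.67×10⁻⁸·19.13) = 2.662×10¹⁰ K⁴.

T ≈ 404 K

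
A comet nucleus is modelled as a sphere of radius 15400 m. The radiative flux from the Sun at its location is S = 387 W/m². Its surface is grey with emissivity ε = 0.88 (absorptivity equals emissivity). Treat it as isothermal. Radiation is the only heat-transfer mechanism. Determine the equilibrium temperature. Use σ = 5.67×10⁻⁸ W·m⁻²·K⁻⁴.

T ≈ 203 K

At equilibrium, absorbed power = emitted power.
Absorbing cross-section = πr² = 7.451×10⁸ m²; emitting surface = 4πr² = 2.980×10⁹ m² (ratio 4).
εS·A_cross = εσ·A_surf·T⁴  ⇒  T⁴ = S/(4σ)   (ε cancels).
T⁴ = 387/(4·5.67×10⁻⁸) = 1.706×10⁹ K⁴.
T = (1.706×10⁹)^(1/4).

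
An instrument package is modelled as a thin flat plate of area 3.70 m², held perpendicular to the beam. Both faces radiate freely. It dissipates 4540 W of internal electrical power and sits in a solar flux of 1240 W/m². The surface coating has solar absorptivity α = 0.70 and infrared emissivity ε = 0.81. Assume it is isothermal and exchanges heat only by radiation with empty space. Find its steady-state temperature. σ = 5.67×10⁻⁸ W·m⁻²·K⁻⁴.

At steady state, absorbed solar power + internal power = radiated power.
Absorbed: α·S·A_cross = 0.70·1240·3.700 = 3212 W (cross-section A).
Total input = 3212 + 4540 = 7752 W.
Radiated: εσ·A_surf·T⁴ with A_surf = 2A = 7.400 m².
T⁴ = 7752/(0.81·5.67×10⁻⁸·7.400) = 2.281×10¹⁰ K⁴.

T ≈ 389 K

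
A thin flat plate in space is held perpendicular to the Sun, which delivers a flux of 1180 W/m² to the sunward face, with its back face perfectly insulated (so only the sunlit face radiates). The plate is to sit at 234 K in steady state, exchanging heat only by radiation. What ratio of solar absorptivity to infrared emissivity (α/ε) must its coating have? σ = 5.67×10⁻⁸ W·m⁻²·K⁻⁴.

α/ε ≈ 0.144

Balance: αS·A = εσ·1A·T⁴ ⇒ α/ε = σT⁴/S.
α/ε = 5.67×10⁻⁸·(234)⁴/1180 = 5.67×10⁻⁸·2.998×10⁹/1180.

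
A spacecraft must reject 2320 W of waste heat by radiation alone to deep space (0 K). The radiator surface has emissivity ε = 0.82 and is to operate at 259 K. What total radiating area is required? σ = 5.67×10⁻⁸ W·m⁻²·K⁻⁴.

A ≈ 11.1 m²

P = εσA T⁴ ⇒ A = P/(εσT⁴).
T⁴ = 4.500×10⁹ K⁴.
A = 2320/(0.82 × 5.67×10⁻⁸ × 4.500×10⁹).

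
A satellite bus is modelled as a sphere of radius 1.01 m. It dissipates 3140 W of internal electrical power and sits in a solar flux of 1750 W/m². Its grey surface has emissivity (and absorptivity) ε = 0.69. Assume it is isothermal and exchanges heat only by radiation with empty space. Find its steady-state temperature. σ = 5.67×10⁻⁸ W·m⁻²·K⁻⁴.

T ≈ 344 K

At steady state, absorbed solar power + internal power = radiated power.
Absorbed: α·S·A_cross = 0.69·1750·3.205 = 3870 W (cross-section πr²).
Total input = 3870 + 3140 = 7010 W.
Radiated: εσ·A_surf·T⁴ with A_surf = 4πr² = 12.82 m².
T⁴ = 7010/(0.69·5.67×10⁻⁸·12.82) = 1.398×10¹⁰ K⁴.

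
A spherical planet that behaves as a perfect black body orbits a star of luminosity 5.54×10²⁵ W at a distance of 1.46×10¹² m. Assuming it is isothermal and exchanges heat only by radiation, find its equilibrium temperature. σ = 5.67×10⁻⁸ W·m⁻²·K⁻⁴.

T ≈ 55.0 K

First find the stellar flux at distance d: S = L/(4πd²) = 5.54×10²⁵/(4π·(1.46×10¹²)²) = 2.068 W/m².
For an isothermal sphere, absorbed (1−a)S·πr² = emitted σ·4πr²·T⁴, so T⁴ = (1−a)S/(4σ).
T⁴ = 1.00·2.068/(4·5.67×10⁻⁸) = 9.119×10⁶ K⁴.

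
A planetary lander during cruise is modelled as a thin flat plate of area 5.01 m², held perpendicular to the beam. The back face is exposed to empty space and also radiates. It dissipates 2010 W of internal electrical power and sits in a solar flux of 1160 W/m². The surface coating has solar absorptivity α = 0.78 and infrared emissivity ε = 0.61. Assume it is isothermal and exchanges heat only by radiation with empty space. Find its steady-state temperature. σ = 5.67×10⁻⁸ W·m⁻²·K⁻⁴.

At steady state, absorbed solar power + internal power = radiated power.
Absorbed: α·S·A_cross = 0.78·1160·5.010 = 4533 W (cross-section A).
Total input = 4533 + 2010 = 6543 W.
Radiated: εσ·A_surf·T⁴ with A_surf = 2A = 10.02 m².
T⁴ = 6543/(0.61·5.67×10⁻⁸·10.02) = 1.888×10¹⁰ K⁴.

T ≈ 371 K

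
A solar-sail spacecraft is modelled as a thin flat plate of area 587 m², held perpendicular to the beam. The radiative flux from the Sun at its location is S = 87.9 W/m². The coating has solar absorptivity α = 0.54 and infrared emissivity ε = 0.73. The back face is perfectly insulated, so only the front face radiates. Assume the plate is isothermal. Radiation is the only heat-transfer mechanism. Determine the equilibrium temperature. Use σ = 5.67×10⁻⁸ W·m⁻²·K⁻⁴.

T ≈ 184 K

At equilibrium, absorbed power = emitted power.
Absorbing cross-section = A = 587.0 m²; emitting surface = A = 587.0 m² (ratio 1).
αS·A_cross = εσ·A_surf·T⁴  ⇒  T⁴ = αS/(ε·1σ).
T⁴ = 0.540·87.9/(0.73·1·5.67×10⁻⁸) = 1.147×10⁹ K⁴.
T = (1.147×10⁹)^(1/4).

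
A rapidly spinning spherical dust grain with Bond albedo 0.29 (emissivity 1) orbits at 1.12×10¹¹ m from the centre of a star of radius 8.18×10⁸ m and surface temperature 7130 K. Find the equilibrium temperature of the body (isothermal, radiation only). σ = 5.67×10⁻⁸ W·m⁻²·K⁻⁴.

The star's surface emits σT_*⁴; at distance d the flux is S = σT_*⁴(R_*/d)².
S = 5.67×10⁻⁸·(7130)⁴·(8.18×10⁸/1.12×10¹¹)² = 7816 W/m².
For an isothermal sphere T⁴ = (1−a)S/(4σ) = 2.447×10¹⁰ K⁴.

T ≈ 396 K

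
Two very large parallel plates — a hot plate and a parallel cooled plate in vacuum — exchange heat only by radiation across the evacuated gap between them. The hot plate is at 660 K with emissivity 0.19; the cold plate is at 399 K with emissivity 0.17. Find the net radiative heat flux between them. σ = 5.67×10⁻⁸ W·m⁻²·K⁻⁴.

q ≈ 919 W/m²

For two infinite grey parallel plates, q = σ(T₁⁴ − T₂⁴)/(1/ε₁ + 1/ε₂ − 1).
T₁⁴ − T₂⁴ = 1.897×10¹¹ − 2.534×10¹⁰ = 1.644×10¹¹ K⁴.
1/ε₁ + 1/ε₂ − 1 = 5.263 + 5.882 − 1 = 10.15.
q = 5.67×10⁻⁸ × 1.644×10¹¹ / 10.15.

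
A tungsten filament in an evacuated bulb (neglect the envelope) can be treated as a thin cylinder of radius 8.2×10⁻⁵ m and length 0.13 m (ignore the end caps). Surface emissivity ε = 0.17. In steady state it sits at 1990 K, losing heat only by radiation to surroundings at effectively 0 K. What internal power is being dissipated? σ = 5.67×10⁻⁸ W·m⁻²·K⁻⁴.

Steady state: P = εσA T⁴.
A = 2πrL = 6.698×10⁻⁵ m²; T⁴ = (1990)⁴ = 1.568×10¹³ K⁴.
P = 0.17 × 5.67×10⁻⁸ × 6.698×10⁻⁵ × 1.568×10¹³.

P ≈ 10.1 W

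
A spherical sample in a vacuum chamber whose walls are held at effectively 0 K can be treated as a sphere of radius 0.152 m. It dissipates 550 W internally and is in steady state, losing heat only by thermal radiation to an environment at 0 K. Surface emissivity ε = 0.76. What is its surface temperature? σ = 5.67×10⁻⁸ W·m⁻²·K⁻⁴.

T ≈ 458 K

Steady state: internal power = radiated power, P = εσA T⁴.
Radiating area A = 4πr² = 0.2903 m².
T⁴ = P/(εσA) = 550/(0.76·5.67×10⁻⁸·0.2903) = 4.396×10¹⁰ K⁴.
T = (4.396×10¹⁰)^(1/4).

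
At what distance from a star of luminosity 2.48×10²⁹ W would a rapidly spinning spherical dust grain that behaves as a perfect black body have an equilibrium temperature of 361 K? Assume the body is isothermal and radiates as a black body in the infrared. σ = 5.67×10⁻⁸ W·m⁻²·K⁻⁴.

For an isothermal black-emitting sphere, (1−a)S·πr² = σ·4πr²·T⁴ ⇒ S = 4σT⁴/(1−a).
S = 4·5.67×10⁻⁸·(361)⁴/1.00 = 3852 W/m².
Flux falls as S = L/(4πd²), so d = √(L/(4πS)) = √(2.48×10²⁹/(4π·3852)).

d ≈ 2.26×10¹² m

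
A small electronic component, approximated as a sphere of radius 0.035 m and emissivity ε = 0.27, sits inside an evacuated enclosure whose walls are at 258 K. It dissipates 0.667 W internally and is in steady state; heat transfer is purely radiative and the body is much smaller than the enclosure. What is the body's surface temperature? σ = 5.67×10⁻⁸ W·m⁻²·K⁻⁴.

For a small grey body in a large enclosure, net radiated power = εσA(T⁴ − T_w⁴).
Steady state: P = εσA(T⁴ − T_w⁴) with A = 4πr² = 0.01539 m².
T⁴ = P/(εσA) + T_w⁴ = 0.667/(0.27·5.67×10⁻⁸·0.01539) + (258)⁴
    = 2.830×10⁹ + 4.431×10⁹ = 7.261×10⁹ K⁴.

T ≈ 292 K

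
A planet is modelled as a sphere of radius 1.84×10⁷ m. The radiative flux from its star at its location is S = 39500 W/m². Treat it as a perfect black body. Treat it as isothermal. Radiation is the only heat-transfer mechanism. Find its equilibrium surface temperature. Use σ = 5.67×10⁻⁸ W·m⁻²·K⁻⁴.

At equilibrium, absorbed power = emitted power.
Absorbing cross-section = πr² = 1.064×10¹⁵ m²; emitting surface = 4πr² = 4.254×10¹⁵ m² (ratio 4).
S·A_cross = εσ·A_surf·T⁴  ⇒  T⁴ = S/(4σ).
T⁴ = 1.00·39500/(4·5.67×10⁻⁸) = 1.742×10¹¹ K⁴.
T = (1.742×10¹¹)^(1/4).

T ≈ 646 K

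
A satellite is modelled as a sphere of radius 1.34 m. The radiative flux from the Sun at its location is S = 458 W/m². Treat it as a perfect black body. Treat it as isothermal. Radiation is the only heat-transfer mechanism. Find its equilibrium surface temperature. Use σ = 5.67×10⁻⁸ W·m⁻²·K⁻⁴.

T ≈ 212 K

At equilibrium, absorbed power = emitted power.
Absorbing cross-section = πr² = 5.641 m²; emitting surface = 4πr² = 22.56 m² (ratio 4).
S·A_cross = εσ·A_surf·T⁴  ⇒  T⁴ = S/(4σ).
T⁴ = 1.00·458/(4·5.67×10⁻⁸) = 2.019×10⁹ K⁴.
T = (2.019×10⁹)^(1/4).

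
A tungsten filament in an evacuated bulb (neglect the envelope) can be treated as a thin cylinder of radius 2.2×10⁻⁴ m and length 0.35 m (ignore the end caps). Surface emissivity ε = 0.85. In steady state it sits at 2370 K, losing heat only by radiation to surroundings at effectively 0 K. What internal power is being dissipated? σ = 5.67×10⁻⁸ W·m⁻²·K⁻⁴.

P ≈ 736 W

Steady state: P = εσA T⁴.
A = 2πrL = 4.838×10⁻⁴ m²; T⁴ = (2370)⁴ = 3.155×10¹³ K⁴.
P = 0.85 × 5.67×10⁻⁸ × 4.838×10⁻⁴ × 3.155×10¹³.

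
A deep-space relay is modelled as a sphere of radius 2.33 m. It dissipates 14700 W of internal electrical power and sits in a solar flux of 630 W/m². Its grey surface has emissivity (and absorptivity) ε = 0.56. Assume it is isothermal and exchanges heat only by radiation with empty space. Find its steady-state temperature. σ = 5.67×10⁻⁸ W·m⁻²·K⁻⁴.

At steady state, absorbed solar power + internal power = radiated power.
Absorbed: α·S·A_cross = 0.56·630·17.06 = 6017 W (cross-section πr²).
Total input = 6017 + 14700 = 20720 W.
Radiated: εσ·A_surf·T⁴ with A_surf = 4πr² = 68.22 m².
T⁴ = 20720/(0.56·5.67×10⁻⁸·68.22) = 9.564×10⁹ K⁴.

T ≈ 313 K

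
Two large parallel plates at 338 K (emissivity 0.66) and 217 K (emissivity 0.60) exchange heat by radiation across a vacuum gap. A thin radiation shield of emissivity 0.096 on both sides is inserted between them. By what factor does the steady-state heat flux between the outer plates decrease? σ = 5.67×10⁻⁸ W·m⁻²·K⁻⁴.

factor ≈ 10.1

Without shield: q₀ = σΔ(T⁴)/(1/ε₁+1/ε₂−1) with denominator 2.182.
With shield the two gaps are in series; the resistances add: (1/ε₁+1/ε_s−1)+(1/ε_s+1/ε₂−1) = 10.93+11.08 = 22.02.
Heat-flux ratio q₀/q = 22.02/2.182.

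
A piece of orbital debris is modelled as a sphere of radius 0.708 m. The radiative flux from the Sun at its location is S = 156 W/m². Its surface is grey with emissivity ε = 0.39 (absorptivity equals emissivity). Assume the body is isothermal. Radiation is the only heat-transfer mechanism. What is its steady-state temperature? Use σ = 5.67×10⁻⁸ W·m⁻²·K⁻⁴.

At equilibrium, absorbed power = emitted power.
Absorbing cross-section = πr² = 1.575 m²; emitting surface = 4πr² = 6.299 m² (ratio 4).
εS·A_cross = εσ·A_surf·T⁴  ⇒  T⁴ = S/(4σ)   (ε cancels).
T⁴ = 156/(4·5.67×10⁻⁸) = 6.878×10⁸ K⁴.
T = (6.878×10⁸)^(1/4).

T ≈ 162 K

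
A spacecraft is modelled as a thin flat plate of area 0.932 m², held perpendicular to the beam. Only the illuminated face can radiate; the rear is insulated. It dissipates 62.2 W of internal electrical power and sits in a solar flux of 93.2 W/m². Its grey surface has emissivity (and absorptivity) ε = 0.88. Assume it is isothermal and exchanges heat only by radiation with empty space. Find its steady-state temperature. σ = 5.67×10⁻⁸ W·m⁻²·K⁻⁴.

T ≈ 234 K

At steady state, absorbed solar power + internal power = radiated power.
Absorbed: α·S·A_cross = 0.88·93.2·0.9320 = 76.44 W (cross-section A).
Total input = 76.44 + 62.2 = 138.6 W.
Radiated: εσ·A_surf·T⁴ with A_surf = A = 0.9320 m².
T⁴ = 138.6/(0.88·5.67×10⁻⁸·0.9320) = 2.981×10⁹ K⁴.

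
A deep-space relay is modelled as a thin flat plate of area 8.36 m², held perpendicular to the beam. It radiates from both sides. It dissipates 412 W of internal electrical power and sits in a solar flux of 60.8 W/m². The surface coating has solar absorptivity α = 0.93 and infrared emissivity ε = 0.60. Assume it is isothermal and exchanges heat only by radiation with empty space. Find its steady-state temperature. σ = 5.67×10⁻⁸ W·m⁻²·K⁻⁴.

T ≈ 199 K

At steady state, absorbed solar power + internal power = radiated power.
Absorbed: α·S·A_cross = 0.93·60.8·8.360 = 472.7 W (cross-section A).
Total input = 472.7 + 412 = 884.7 W.
Radiated: εσ·A_surf·T⁴ with A_surf = 2A = 16.72 m².
T⁴ = 884.7/(0.60·5.67×10⁻⁸·16.72) = 1.555×10⁹ K⁴.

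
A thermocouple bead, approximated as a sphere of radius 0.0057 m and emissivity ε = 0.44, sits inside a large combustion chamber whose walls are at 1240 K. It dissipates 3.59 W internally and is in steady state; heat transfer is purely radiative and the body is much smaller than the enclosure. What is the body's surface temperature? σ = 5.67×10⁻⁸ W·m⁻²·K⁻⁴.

T ≈ 1280 K

For a small grey body in a large enclosure, net radiated power = εσA(T⁴ − T_w⁴).
Steady state: P = εσA(T⁴ − T_w⁴) with A = 4πr² = 4.083×10⁻⁴ m².
T⁴ = P/(εσA) + T_w⁴ = 3.59/(0.44·5.67×10⁻⁸·4.083×10⁻⁴) + (1240)⁴
    = 3.525×10¹¹ + 2.364×10¹² = 2.717×10¹² K⁴.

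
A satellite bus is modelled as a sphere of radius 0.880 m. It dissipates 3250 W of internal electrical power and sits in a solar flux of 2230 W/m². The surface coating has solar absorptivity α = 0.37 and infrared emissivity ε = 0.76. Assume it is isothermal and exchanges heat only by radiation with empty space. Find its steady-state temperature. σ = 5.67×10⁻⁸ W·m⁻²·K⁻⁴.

T ≈ 335 K

At steady state, absorbed solar power + internal power = radiated power.
Absorbed: α·S·A_cross = 0.37·2230·2.433 = 2007 W (cross-section πr²).
Total input = 2007 + 3250 = 5257 W.
Radiated: εσ·A_surf·T⁴ with A_surf = 4πr² = 9.731 m².
T⁴ = 5257/(0.76·5.67×10⁻⁸·9.731) = 1.254×10¹⁰ K⁴.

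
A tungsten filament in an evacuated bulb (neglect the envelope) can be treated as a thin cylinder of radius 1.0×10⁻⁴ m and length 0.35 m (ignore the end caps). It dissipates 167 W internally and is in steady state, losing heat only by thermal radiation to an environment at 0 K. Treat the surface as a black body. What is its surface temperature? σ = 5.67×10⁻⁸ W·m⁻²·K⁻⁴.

Steady state: internal power = radiated power, P = εσA T⁴.
Radiating area A = 2πrL = 2.199×10⁻⁴ m².
T⁴ = P/(εσA) = 167/(1.0·5.67×10⁻⁸·2.199×10⁻⁴) = 1.339×10¹³ K⁴.
T = (1.339×10¹³)^(1/4).

T ≈ 1910 K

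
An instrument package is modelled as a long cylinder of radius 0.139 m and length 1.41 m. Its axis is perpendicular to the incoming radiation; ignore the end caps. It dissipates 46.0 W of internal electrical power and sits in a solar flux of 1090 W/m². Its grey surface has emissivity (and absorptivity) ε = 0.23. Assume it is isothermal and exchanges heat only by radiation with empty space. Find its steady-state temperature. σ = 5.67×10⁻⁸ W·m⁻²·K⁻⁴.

T ≈ 308 K

At steady state, absorbed solar power + internal power = radiated power.
Absorbed: α·S·A_cross = 0.23·1090·0.3920 = 98.27 W (cross-section 2rL).
Total input = 98.27 + 46.0 = 144.3 W.
Radiated: εσ·A_surf·T⁴ with A_surf = 2πrL = 1.231 m².
T⁴ = 144.3/(0.23·5.67×10⁻⁸·1.231) = 8.984×10⁹ K⁴.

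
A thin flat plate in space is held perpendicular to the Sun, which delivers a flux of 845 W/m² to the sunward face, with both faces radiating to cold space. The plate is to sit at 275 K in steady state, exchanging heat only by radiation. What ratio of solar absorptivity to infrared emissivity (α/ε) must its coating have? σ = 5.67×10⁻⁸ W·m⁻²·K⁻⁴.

α/ε ≈ 0.768

Balance: αS·A = εσ·2A·T⁴ ⇒ α/ε = 2σT⁴/S.
α/ε = 2·5.67×10⁻⁸·(275)⁴/845 = 2·5.67×10⁻⁸·5.719×10⁹/845.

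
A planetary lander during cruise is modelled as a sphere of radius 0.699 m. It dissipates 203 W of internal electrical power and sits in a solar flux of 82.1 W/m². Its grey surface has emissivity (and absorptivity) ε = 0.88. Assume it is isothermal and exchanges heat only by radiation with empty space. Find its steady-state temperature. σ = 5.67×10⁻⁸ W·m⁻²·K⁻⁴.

T ≈ 179 K

At steady state, absorbed solar power + internal power = radiated power.
Absorbed: α·S·A_cross = 0.88·82.1·1.535 = 110.9 W (cross-section πr²).
Total input = 110.9 + 203 = 313.9 W.
Radiated: εσ·A_surf·T⁴ with A_surf = 4πr² = 6.140 m².
T⁴ = 313.9/(0.88·5.67×10⁻⁸·6.140) = 1.025×10⁹ K⁴.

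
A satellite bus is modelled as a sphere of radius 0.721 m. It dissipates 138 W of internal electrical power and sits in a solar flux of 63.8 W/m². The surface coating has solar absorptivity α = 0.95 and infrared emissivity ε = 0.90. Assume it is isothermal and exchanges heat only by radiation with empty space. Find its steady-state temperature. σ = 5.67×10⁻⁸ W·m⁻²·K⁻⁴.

T ≈ 163 K

At steady state, absorbed solar power + internal power = radiated power.
Absorbed: α·S·A_cross = 0.95·63.8·1.633 = 98.98 W (cross-section πr²).
Total input = 98.98 + 138 = 237.0 W.
Radiated: εσ·A_surf·T⁴ with A_surf = 4πr² = 6.533 m².
T⁴ = 237.0/(0.90·5.67×10⁻⁸·6.533) = 7.109×10⁸ K⁴.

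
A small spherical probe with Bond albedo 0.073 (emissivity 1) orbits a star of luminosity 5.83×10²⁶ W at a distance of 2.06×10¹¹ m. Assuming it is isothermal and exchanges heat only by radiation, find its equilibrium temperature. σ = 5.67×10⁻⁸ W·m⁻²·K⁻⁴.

First find the stellar flux at distance d: S = L/(4πd²) = 5.83×10²⁶/(4π·(2.06×10¹¹)²) = 1093 W/m².
For an isothermal sphere, absorbed (1−a)S·πr² = emitted σ·4πr²·T⁴, so T⁴ = (1−a)S/(4σ).
T⁴ = 0.927·1093/(4·5.67×10⁻⁸) = 4.468×10⁹ K⁴.

T ≈ 259 K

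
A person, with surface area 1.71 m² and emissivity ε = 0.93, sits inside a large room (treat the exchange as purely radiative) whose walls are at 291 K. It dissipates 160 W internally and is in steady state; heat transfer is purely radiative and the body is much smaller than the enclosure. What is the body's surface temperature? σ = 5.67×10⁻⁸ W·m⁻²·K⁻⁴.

T ≈ 308 K

For a small grey body in a large enclosure, net radiated power = εσA(T⁴ − T_w⁴).
Steady state: P = εσA(T⁴ − T_w⁴) with A = 1.71 m².
T⁴ = P/(εσA) + T_w⁴ = 160/(0.93·5.67×10⁻⁸·1.710) + (291)⁴
    = 1.774×10⁹ + 7.171×10⁹ = 8.945×10⁹ K⁴.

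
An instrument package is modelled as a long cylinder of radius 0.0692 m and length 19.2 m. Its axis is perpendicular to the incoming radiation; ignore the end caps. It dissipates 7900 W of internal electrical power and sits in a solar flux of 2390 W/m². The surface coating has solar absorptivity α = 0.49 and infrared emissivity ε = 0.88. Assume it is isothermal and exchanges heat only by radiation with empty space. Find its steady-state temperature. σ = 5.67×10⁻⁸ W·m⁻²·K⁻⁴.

T ≈ 403 K

At steady state, absorbed solar power + internal power = radiated power.
Absorbed: α·S·A_cross = 0.49·2390·2.657 = 3112 W (cross-section 2rL).
Total input = 3112 + 7900 = 11010 W.
Radiated: εσ·A_surf·T⁴ with A_surf = 2πrL = 8.348 m².
T⁴ = 11010/(0.88·5.67×10⁻⁸·8.348) = 2.644×10¹⁰ K⁴.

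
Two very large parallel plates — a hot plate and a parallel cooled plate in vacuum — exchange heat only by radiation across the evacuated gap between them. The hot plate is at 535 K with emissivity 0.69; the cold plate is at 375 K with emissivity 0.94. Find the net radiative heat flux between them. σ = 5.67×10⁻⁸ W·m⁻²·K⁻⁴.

For two infinite grey parallel plates, q = σ(T₁⁴ − T₂⁴)/(1/ε₁ + 1/ε₂ − 1).
T₁⁴ − T₂⁴ = 8.192×10¹⁰ − 1.978×10¹⁰ = 6.215×10¹⁰ K⁴.
1/ε₁ + 1/ε₂ − 1 = 1.449 + 1.064 − 1 = 1.513.
q = 5.67×10⁻⁸ × 6.215×10¹⁰ / 1.513.

q ≈ 2330 W/m²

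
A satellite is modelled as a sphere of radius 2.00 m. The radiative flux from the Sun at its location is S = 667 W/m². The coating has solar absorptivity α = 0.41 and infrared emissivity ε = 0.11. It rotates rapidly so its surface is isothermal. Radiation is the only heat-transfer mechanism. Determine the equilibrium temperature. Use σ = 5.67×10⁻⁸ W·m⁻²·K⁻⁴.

T ≈ 324 K

At equilibrium, absorbed power = emitted power.
Absorbing cross-section = πr² = 12.57 m²; emitting surface = 4πr² = 50.27 m² (ratio 4).
αS·A_cross = εσ·A_surf·T⁴  ⇒  T⁴ = αS/(ε·4σ).
T⁴ = 0.410·667/(0.11·4·5.67×10⁻⁸) = 1.096×10¹⁰ K⁴.
T = (1.096×10¹⁰)^(1/4).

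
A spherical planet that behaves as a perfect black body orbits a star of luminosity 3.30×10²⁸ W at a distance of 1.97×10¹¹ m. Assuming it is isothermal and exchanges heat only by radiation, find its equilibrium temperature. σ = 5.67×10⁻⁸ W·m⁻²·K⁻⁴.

First find the stellar flux at distance d: S = L/(4πd²) = 3.30×10²⁸/(4π·(1.97×10¹¹)²) = 67670 W/m².
For an isothermal sphere, absorbed (1−a)S·πr² = emitted σ·4πr²·T⁴, so T⁴ = (1−a)S/(4σ).
T⁴ = 1.00·67670/(4·5.67×10⁻⁸) = 2.984×10¹¹ K⁴.

T ≈ 739 K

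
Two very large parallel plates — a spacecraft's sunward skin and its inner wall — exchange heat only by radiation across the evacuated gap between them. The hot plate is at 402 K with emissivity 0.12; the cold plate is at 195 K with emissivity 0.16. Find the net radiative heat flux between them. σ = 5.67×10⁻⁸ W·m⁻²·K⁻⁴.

q ≈ 103 W/m²

For two infinite grey parallel plates, q = σ(T₁⁴ − T₂⁴)/(1/ε₁ + 1/ε₂ − 1).
T₁⁴ − T₂⁴ = 2.612×10¹⁰ − 1.446×10⁹ = 2.467×10¹⁰ K⁴.
1/ε₁ + 1/ε₂ − 1 = 8.333 + 6.250 − 1 = 13.58.
q = 5.67×10⁻⁸ × 2.467×10¹⁰ / 13.58.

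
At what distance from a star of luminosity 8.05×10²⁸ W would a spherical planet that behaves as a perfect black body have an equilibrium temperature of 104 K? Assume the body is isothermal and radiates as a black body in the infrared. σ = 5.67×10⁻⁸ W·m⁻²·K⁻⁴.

For an isothermal black-emitting sphere, (1−a)S·πr² = σ·4πr²·T⁴ ⇒ S = 4σT⁴/(1−a).
S = 4·5.67×10⁻⁸·(104)⁴/1.00 = 26.53 W/m².
Flux falls as S = L/(4πd²), so d = √(L/(4πS)) = √(8.05×10²⁸/(4π·26.53)).

d ≈ 1.55×10¹³ m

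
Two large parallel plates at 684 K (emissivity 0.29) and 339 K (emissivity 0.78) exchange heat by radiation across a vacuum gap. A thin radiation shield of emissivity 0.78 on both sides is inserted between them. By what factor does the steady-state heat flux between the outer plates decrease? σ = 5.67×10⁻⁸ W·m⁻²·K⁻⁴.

Without shield: q₀ = σΔ(T⁴)/(1/ε₁+1/ε₂−1) with denominator 3.730.
With shield the two gaps are in series; the resistances add: (1/ε₁+1/ε_s−1)+(1/ε_s+1/ε₂−1) = 3.730+1.564 = 5.294.
Heat-flux ratio q₀/q = 5.294/3.730.

factor ≈ 1.42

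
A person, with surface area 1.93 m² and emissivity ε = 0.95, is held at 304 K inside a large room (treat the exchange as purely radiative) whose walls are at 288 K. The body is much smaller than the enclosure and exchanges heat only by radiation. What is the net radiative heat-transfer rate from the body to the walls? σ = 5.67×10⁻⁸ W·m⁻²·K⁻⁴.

For a small grey body in a large enclosure: P_net = εσA(T_body⁴ − T_wall⁴).
A = 1.93 m²; T_body⁴ − T_wall⁴ = 8.541×10⁹ − 6.880×10⁹ = 1.661×10⁹ K⁴.
|P_net| = 0.95·5.67×10⁻⁸·1.930·1.661×10⁹.

P_net ≈ 173 W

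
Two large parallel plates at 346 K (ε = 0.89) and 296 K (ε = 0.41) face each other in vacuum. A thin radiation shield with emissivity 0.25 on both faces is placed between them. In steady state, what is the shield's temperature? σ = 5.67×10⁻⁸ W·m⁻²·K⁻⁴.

In steady state the net flux on the hot side equals that on the cold side.
σ(T₁⁴−T_s⁴)/D₁ = σ(T_s⁴−T₂⁴)/D₂, with D₁ = 1/ε₁+1/ε_s−1 = 4.124, D₂ = 1/ε_s+1/ε₂−1 = 5.439.
Solve for T_s⁴: T_s⁴ = (D₂·T₁⁴ + D₁·T₂⁴)/(D₁+D₂) = 1.146×10¹⁰ K⁴.

T_s ≈ 327 K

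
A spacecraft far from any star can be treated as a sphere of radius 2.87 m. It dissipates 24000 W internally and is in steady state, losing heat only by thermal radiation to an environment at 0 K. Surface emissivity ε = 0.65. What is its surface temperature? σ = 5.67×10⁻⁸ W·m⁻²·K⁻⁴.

Steady state: internal power = radiated power, P = εσA T⁴.
Radiating area A = 4πr² = 103.5 m².
T⁴ = P/(εσA) = 24000/(0.65·5.67×10⁻⁸·103.5) = 6.291×10⁹ K⁴.
T = (6.291×10⁹)^(1/4).

T ≈ 282 K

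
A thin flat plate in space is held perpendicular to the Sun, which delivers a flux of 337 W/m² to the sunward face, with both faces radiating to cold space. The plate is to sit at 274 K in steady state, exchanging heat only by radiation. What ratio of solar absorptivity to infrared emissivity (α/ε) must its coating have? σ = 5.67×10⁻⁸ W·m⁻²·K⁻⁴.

Balance: αS·A = εσ·2A·T⁴ ⇒ α/ε = 2σT⁴/S.
α/ε = 2·5.67×10⁻⁸·(274)⁴/337 = 2·5.67×10⁻⁸·5.636×10⁹/337.

α/ε ≈ 1.90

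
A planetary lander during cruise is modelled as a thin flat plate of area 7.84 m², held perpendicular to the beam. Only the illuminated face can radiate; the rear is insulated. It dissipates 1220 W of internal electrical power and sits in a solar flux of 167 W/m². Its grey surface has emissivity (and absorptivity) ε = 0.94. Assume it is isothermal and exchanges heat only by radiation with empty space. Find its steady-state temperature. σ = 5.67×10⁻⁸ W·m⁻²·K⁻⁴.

At steady state, absorbed solar power + internal power = radiated power.
Absorbed: α·S·A_cross = 0.94·167·7.840 = 1231 W (cross-section A).
Total input = 1231 + 1220 = 2451 W.
Radiated: εσ·A_surf·T⁴ with A_surf = A = 7.840 m².
T⁴ = 2451/(0.94·5.67×10⁻⁸·7.840) = 5.865×10⁹ K⁴.

T ≈ 277 K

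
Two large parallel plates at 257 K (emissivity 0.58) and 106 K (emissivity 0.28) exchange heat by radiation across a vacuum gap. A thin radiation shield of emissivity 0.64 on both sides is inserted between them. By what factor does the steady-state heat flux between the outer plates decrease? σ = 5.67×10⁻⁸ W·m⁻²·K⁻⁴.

Without shield: q₀ = σΔ(T⁴)/(1/ε₁+1/ε₂−1) with denominator 4.296.
With shield the two gaps are in series; the resistances add: (1/ε₁+1/ε_s−1)+(1/ε_s+1/ε₂−1) = 2.287+4.134 = 6.421.
Heat-flux ratio q₀/q = 6.421/4.296.

factor ≈ 1.49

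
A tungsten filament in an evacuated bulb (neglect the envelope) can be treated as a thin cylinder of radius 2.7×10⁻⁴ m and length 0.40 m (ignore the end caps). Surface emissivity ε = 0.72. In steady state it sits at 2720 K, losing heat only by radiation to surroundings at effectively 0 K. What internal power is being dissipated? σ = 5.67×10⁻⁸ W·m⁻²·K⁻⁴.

P ≈ 1520 W

Steady state: P = εσA T⁴.
A = 2πrL = 6.786×10⁻⁴ m²; T⁴ = (2720)⁴ = 5.474×10¹³ K⁴.
P = 0.72 × 5.67×10⁻⁸ × 6.786×10⁻⁴ × 5.474×10¹³.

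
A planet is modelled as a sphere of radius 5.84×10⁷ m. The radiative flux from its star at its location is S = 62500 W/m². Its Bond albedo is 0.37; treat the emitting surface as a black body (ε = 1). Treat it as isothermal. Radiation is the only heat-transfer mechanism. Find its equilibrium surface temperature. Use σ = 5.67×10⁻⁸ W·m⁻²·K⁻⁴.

T ≈ 645 K

At equilibrium, absorbed power = emitted power.
Absorbing cross-section = πr² = 1.071×10¹⁶ m²; emitting surface = 4πr² = 4.286×10¹⁶ m² (ratio 4).
(1−a)S·A_cross = εσ·A_surf·T⁴  ⇒  T⁴ = (1−a)S/(4σ).
T⁴ = 0.630·62500/(4·5.67×10⁻⁸) = 1.736×10¹¹ K⁴.
T = (1.736×10¹¹)^(1/4).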